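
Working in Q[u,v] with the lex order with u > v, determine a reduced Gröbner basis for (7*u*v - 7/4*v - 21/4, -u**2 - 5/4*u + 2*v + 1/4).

f_1 = 7*u*v - 7/4*v - 21/4, LT = u*v.
f_2 = -u**2 - 5/4*u + 2*v + 1/4, LT = u**2.

S(f_1,f_2): lcm = u**2*v. S = -3/2*u*v - 3/4*u + 2*v**2 + 1/4*v.
  reduce S modulo (f_1, f_2):
  remainder -3/4*u + 2*v**2 - 1/8*v - 9/8 ≠ 0; add g_3 = -3/4*u + 2*v**2 - 1/8*v - 9/8 to the basis.

S(f_1,g_3): lcm = u*v. S = 8/3*v**3 - 1/6*v**2 - 7/4*v - 3/4.
  reduce S modulo (f_1, f_2, g_3):
  remainder 8/3*v**3 - 1/6*v**2 - 7/4*v - 3/4 ≠ 0; add g_4 = 8/3*v**3 - 1/6*v**2 - 7/4*v - 3/4 to the basis.

The other S-polynomials (S(f_2,g_3), S(f_1,g_4), S(f_2,g_4), S(g_3,g_4)) all reduce to 0 modulo the current basis, so we have a Gröbner basis.
Inter-reduce: drop elements whose leading term is divisible by another's, tail-reduce, and make monic.

G = {u - 8/3*v**2 + 1/6*v + 3/2, v**3 - 1/16*v**2 - 21/32*v - 9/32}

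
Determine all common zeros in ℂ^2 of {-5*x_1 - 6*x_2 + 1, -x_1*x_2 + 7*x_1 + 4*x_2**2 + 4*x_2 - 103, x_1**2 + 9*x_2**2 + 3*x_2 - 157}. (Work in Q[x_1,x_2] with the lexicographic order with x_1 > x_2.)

{(5, -4)}

Compute a lex Gröbner basis by Buchberger's algorithm.
f_1 = -5*x_1 - 6*x_2 + 1, LT = x_1.
f_2 = -x_1*x_2 + 7*x_1 + 4*x_2**2 + 4*x_2 - 103, LT = x_1*x_2.
f_3 = x_1**2 + 9*x_2**2 + 3*x_2 - 157, LT = x_1**2.

S(f_1,f_2): lcm = x_1*x_2. S = 7*x_1 + 26/5*x_2**2 + 19/5*x_2 - 103.
  leading term x_1: subtract (-7/5)·f_1 from 7*x_1 + 26/5*x_2**2 + 19/5*x_2 - 103 → 26/5*x_2**2 - 23/5*x_2 - 508/5
  leading term x_2**2: no divisor's leading term divides it; move 26/5*x_2**2 to the remainder.
  leading term x_2: no divisor's leading term divides it; move -23/5*x_2 to the remainder.
  leading term 1: no divisor's leading term divides it; move -508/5 to the remainder.
  remainder 26/5*x_2**2 - 23/5*x_2 - 508/5 ≠ 0; add h_4 = 26/5*x_2**2 - 23/5*x_2 - 508/5 to the basis.

S(f_1,f_3): lcm = x_1**2. S = 6/5*x_1*x_2 - 1/5*x_1 - 9*x_2**2 - 3*x_2 + 157.
  leading term x_1*x_2: subtract (-6/25*x_2)·f_1 from 6/5*x_1*x_2 - 1/5*x_1 - 9*x_2**2 - 3*x_2 + 157 → -1/5*x_1 - 261/25*x_2**2 - 69/25*x_2 + 157
  leading term x_1: subtract (1/25)·f_1 from -1/5*x_1 - 261/25*x_2**2 - 69/25*x_2 + 157 → -261/25*x_2**2 - 63/25*x_2 + 3924/25
  leading term x_2**2: subtract (-261/130)·h_4 from -261/25*x_2**2 - 63/25*x_2 + 3924/25 → -7641/650*x_2 - 15282/325
  leading term x_2: no divisor's leading term divides it; move -7641/650*x_2 to the remainder.
  leading term 1: no divisor's leading term divides it; move -15282/325 to the remainder.
  remainder -7641/650*x_2 - 15282/325 ≠ 0; add h_5 = -7641/650*x_2 - 15282/325 to the basis.

S(f_2,f_3): lcm = x_1**2*x_2. S = -7*x_1**2 - 4*x_1*x_2**2 - 4*x_1*x_2 + 103*x_1 - 9*x_2**3 - 3*x_2**2 + 157*x_2.
  leading term x_1**2: subtract (7/5*x_1)·f_1 from -7*x_1**2 - 4*x_1*x_2**2 - 4*x_1*x_2 + 103*x_1 - 9*x_2**3 - 3*x_2**2 + 157*x_2 → -4*x_1*x_2**2 + 22/5*x_1*x_2 + 508/5*x_1 - 9*x_2**3 - 3*x_2**2 + 157*x_2
  leading term x_1*x_2**2: subtract (4/5*x_2**2)·f_1 from -4*x_1*x_2**2 + 22/5*x_1*x_2 + 508/5*x_1 - 9*x_2**3 - 3*x_2**2 + 157*x_2 → 22/5*x_1*x_2 + 508/5*x_1 - 21/5*x_2**3 - 19/5*x_2**2 + 157*x_2
  leading term x_1*x_2: subtract (-22/25*x_2)·f_1 from 22/5*x_1*x_2 + 508/5*x_1 - 21/5*x_2**3 - 19/5*x_2**2 + 157*x_2 → 508/5*x_1 - 21/5*x_2**3 - 227/25*x_2**2 + 3947/25*x_2
  leading term x_1: subtract (-508/25)·f_1 from 508/5*x_1 - 21/5*x_2**3 - 227/25*x_2**2 + 3947/25*x_2 → -21/5*x_2**3 - 227/25*x_2**2 + 899/25*x_2 + 508/25
  leading term x_2**3: subtract (-21/26*x_2)·h_4 from -21/5*x_2**3 - 227/25*x_2**2 + 899/25*x_2 + 508/25 → -8317/650*x_2**2 - 14983/325*x_2 + 508/25
  leading term x_2**2: subtract (-8317/3380)·h_4 from -8317/650*x_2**2 - 14983/325*x_2 + 508/25 → -970407/16900*x_2 - 970407/4225
  leading term x_2: subtract (127/26)·h_5 from -970407/16900*x_2 - 970407/4225 → 0
  remainder 0.

S(f_1,h_4): leading monomials are coprime, so the S-polynomial reduces to 0 (Buchberger's first criterion).
S(f_2,h_4): lcm = x_1*x_2**2. S = -159/26*x_1*x_2 + 254/13*x_1 - 4*x_2**3 - 4*x_2**2 + 103*x_2.
  leading term x_1*x_2: subtract (159/130*x_2)·f_1 from -159/26*x_1*x_2 + 254/13*x_1 - 4*x_2**3 - 4*x_2**2 + 103*x_2 → 254/13*x_1 - 4*x_2**3 + 217/65*x_2**2 + 13231/130*x_2
  leading term x_1: subtract (-254/65)·f_1 from 254/13*x_1 - 4*x_2**3 + 217/65*x_2**2 + 13231/130*x_2 → -4*x_2**3 + 217/65*x_2**2 + 10183/130*x_2 + 254/65
  leading term x_2**3: subtract (-10/13*x_2)·h_4 from -4*x_2**3 + 217/65*x_2**2 + 10183/130*x_2 + 254/65 → -1/5*x_2**2 + 23/130*x_2 + 254/65
  leading term x_2**2: subtract (-1/26)·h_4 from -1/5*x_2**2 + 23/130*x_2 + 254/65 → 0
  remainder 0.

S(f_3,h_4): leading monomials are coprime, so the S-polynomial reduces to 0 (Buchberger's first criterion).
S(f_1,h_5): leading monomials are coprime, so the S-polynomial reduces to 0 (Buchberger's first criterion).
S(f_2,h_5): lcm = x_1*x_2. S = -11*x_1 - 4*x_2**2 - 4*x_2 + 103.
  leading term x_1: subtract (11/5)·f_1 from -11*x_1 - 4*x_2**2 - 4*x_2 + 103 → -4*x_2**2 + 46/5*x_2 + 504/5
  leading term x_2**2: subtract (-10/13)·h_4 from -4*x_2**2 + 46/5*x_2 + 504/5 → 368/65*x_2 + 1472/65
  leading term x_2: subtract (-3680/7641)·h_5 from 368/65*x_2 + 1472/65 → 0
  remainder 0.

S(f_3,h_5): leading monomials are coprime, so the S-polynomial reduces to 0 (Buchberger's first criterion).
S(h_4,h_5): lcm = x_2**2. S = -127/26*x_2 - 254/13.
  leading term x_2: subtract (3175/7641)·h_5 from -127/26*x_2 - 254/13 → 0
  remainder 0.

Every S-polynomial of the final basis reduces to 0, so we have a Gröbner basis.
Inter-reduce: drop elements whose leading term is divisible by another's, tail-reduce, and make monic.
Reduced Gröbner basis: {x_1 - 5, x_2 + 4}.

Elimination: the polynomial x_2 + 4 lies in the elimination ideal for x_2, so x_2 ∈ {-4}. For each such x_2, the remaining basis elements (now univariate) give the rest of the solution.
  x_2 = -4: the earlier basis element becomes x_1 - 5 = 0, giving x_1 = 5 — point (5, -4).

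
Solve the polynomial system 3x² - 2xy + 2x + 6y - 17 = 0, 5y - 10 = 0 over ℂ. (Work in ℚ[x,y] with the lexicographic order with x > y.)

{(-1, 2), (5/3, 2)}

Compute a lex Gröbner basis by Buchberger's algorithm.
f_1 = 3x² - 2xy + 2x + 6y - 17, LT = x².
f_2 = 5y - 10, LT = y.

The S-polynomials (S(f_1,f_2)) all reduce to 0 modulo the current basis, so we have a Gröbner basis.
Inter-reduce: drop elements whose leading term is divisible by another's, tail-reduce, and make monic.
Reduced Gröbner basis: {x² - ⅔x - 5/3, y - 2}.

From the last basis element, y - 2 = 0, so y takes values in {2}. Each choice, substituted upward through the basis, yields the corresponding point(s) of the solution set.
  y = 2: the earlier basis element becomes x² - ⅔x - 5/3 = 0, giving x = -1, 5/3 — points (-1, 2), (5/3, 2).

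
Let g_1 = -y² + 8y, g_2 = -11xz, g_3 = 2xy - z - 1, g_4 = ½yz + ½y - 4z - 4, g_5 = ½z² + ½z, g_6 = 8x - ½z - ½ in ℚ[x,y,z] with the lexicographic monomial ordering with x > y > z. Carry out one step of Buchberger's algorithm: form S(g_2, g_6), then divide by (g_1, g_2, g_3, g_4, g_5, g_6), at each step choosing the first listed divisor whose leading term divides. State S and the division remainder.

lcm(LM(g_2), LM(g_6)) = xz.
S = (lcm/LT(g_2))·g_2 − (lcm/LT(g_6))·g_6 = 1/16z² + 1/16z.
Reduce S modulo (g_1, g_2, g_3, g_4, g_5, g_6) in that order:
  leading term z²: subtract (⅛)·g_5 from 1/16z² + 1/16z → 0
The remainder is 0, so this S-polynomial contributes no new basis element.
An S-polynomial is built so that the two leading terms cancel; whether anything survives reduction is exactly the Gröbner-basis criterion.

S(g_2, g_6) = 1/16z² + 1/16z; remainder on division = 0.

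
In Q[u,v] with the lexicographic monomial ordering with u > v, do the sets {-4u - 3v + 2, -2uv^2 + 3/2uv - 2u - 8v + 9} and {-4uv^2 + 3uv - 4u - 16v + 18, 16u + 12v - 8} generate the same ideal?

Yes, the ideals are equal.

Equality of ideals is decidable: compute both reduced Gröbner bases (unique for the ordering) and check whether they agree.
Buchberger on the first generating set:
f_1 = -4u - 3v + 2, LT = u.
f_2 = -2uv^2 + 3/2uv - 2u - 8v + 9, LT = uv^2.

S(f_1,f_2): lcm = uv^2. S = 3/4uv - u + 3/4v^3 - 1/2v^2 - 4v + 9/2.
  leading term uv: subtract (-3/16v)·f_1 from 3/4uv - u + 3/4v^3 - 1/2v^2 - 4v + 9/2 → -u + 3/4v^3 - 17/16v^2 - 29/8v + 9/2
  leading term u: subtract (1/4)·f_1 from -u + 3/4v^3 - 17/16v^2 - 29/8v + 9/2 → 3/4v^3 - 17/16v^2 - 23/8v + 4
  leading term v^3: no divisor's leading term divides it; move 3/4v^3 to the remainder.
  leading term v^2: no divisor's leading term divides it; move -17/16v^2 to the remainder.
  leading term v: no divisor's leading term divides it; move -23/8v to the remainder.
  leading term 1: no divisor's leading term divides it; move 4 to the remainder.
  remainder 3/4v^3 - 17/16v^2 - 23/8v + 4 ≠ 0; add g_3 = 3/4v^3 - 17/16v^2 - 23/8v + 4 to the basis.

S(f_1,g_3): leading monomials are coprime, so the S-polynomial reduces to 0 (Buchberger's first criterion).
S(f_2,g_3): lcm = uv^3. S = 2/3uv^2 + 29/6uv - 16/3u + 4v^2 - 9/2v.
  leading term uv^2: subtract (-1/6v^2)·f_1 from 2/3uv^2 + 29/6uv - 16/3u + 4v^2 - 9/2v → 29/6uv - 16/3u - 1/2v^3 + 13/3v^2 - 9/2v
  leading term uv: subtract (-29/24v)·f_1 from 29/6uv - 16/3u - 1/2v^3 + 13/3v^2 - 9/2v → -16/3u - 1/2v^3 + 17/24v^2 - 25/12v
  leading term u: subtract (4/3)·f_1 from -16/3u - 1/2v^3 + 17/24v^2 - 25/12v → -1/2v^3 + 17/24v^2 + 23/12v - 8/3
  leading term v^3: subtract (-2/3)·g_3 from -1/2v^3 + 17/24v^2 + 23/12v - 8/3 → 0
  remainder 0.

Every S-polynomial of the final basis reduces to 0, so we have a Gröbner basis.
Inter-reduce: drop elements whose leading term is divisible by another's, tail-reduce, and make monic.
Reduced Gröbner basis: {u + 3/4v - 1/2, v^3 - 17/12v^2 - 23/6v + 16/3}.

Buchberger on the second generating set:
h_1 = -4uv^2 + 3uv - 4u - 16v + 18, LT = uv^2.
h_2 = 16u + 12v - 8, LT = u.

S(h_1,h_2): lcm = uv^2. S = -3/4uv + u - 3/4v^3 + 1/2v^2 + 4v - 9/2.
  leading term uv: subtract (-3/64v)·h_2 from -3/4uv + u - 3/4v^3 + 1/2v^2 + 4v - 9/2 → u - 3/4v^3 + 17/16v^2 + 29/8v - 9/2
  leading term u: subtract (1/16)·h_2 from u - 3/4v^3 + 17/16v^2 + 29/8v - 9/2 → -3/4v^3 + 17/16v^2 + 23/8v - 4
  leading term v^3: no divisor's leading term divides it; move -3/4v^3 to the remainder.
  leading term v^2: no divisor's leading term divides it; move 17/16v^2 to the remainder.
  leading term v: no divisor's leading term divides it; move 23/8v to the remainder.
  leading term 1: no divisor's leading term divides it; move -4 to the remainder.
  remainder -3/4v^3 + 17/16v^2 + 23/8v - 4 ≠ 0; add k_3 = -3/4v^3 + 17/16v^2 + 23/8v - 4 to the basis.

S(h_1,k_3): lcm = uv^3. S = 2/3uv^2 + 29/6uv - 16/3u + 4v^2 - 9/2v.
  leading term uv^2: subtract (-1/6)·h_1 from 2/3uv^2 + 29/6uv - 16/3u + 4v^2 - 9/2v → 16/3uv - 6u + 4v^2 - 43/6v + 3
  leading term uv: subtract (1/3v)·h_2 from 16/3uv - 6u + 4v^2 - 43/6v + 3 → -6u - 9/2v + 3
  leading term u: subtract (-3/8)·h_2 from -6u - 9/2v + 3 → 0
  remainder 0.

S(h_2,k_3): leading monomials are coprime, so the S-polynomial reduces to 0 (Buchberger's first criterion).
Every S-polynomial of the final basis reduces to 0, so we have a Gröbner basis.
Inter-reduce: drop elements whose leading term is divisible by another's, tail-reduce, and make monic.
Reduced Gröbner basis: {u + 3/4v - 1/2, v^3 - 17/12v^2 - 23/6v + 16/3}.

The two bases agree; hence the ideals are identical.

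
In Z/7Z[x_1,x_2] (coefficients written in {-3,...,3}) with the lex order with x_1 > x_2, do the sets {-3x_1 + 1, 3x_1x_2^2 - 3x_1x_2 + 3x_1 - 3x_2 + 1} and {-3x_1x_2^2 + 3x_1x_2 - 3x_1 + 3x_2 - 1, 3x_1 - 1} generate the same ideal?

Yes, the ideals are equal.

Since reduced Gröbner bases are canonical representatives of ideals under a given ordering, it suffices to compute and compare them.
Buchberger on the first generating set:
f_1 = -3x_1 + 1, LT = x_1.
f_2 = 3x_1x_2^2 - 3x_1x_2 + 3x_1 - 3x_2 + 1, LT = x_1x_2^2.

S(f_1,f_2): lcm = x_1x_2^2. S = x_1x_2 - x_1 + 2x_2^2 + x_2 + 2.
  reduce S modulo (f_1, f_2):
  remainder 2x_2^2 - x_2 - 3 ≠ 0; add g_3 = 2x_2^2 - x_2 - 3 to the basis.

The other S-polynomials (S(f_1,g_3), S(f_2,g_3)) all reduce to 0 modulo the current basis, so we have a Gröbner basis.
Inter-reduce: drop elements whose leading term is divisible by another's, tail-reduce, and make monic.
Reduced Gröbner basis: {x_1 + 2, x_2^2 + 3x_2 + 2}.

Buchberger on the second generating set:
h_1 = -3x_1x_2^2 + 3x_1x_2 - 3x_1 + 3x_2 - 1, LT = x_1x_2^2.
h_2 = 3x_1 - 1, LT = x_1.

S(h_1,h_2): lcm = x_1x_2^2. S = -x_1x_2 + x_1 - 2x_2^2 - x_2 - 2.
  reduce S modulo (h_1, h_2):
  remainder -2x_2^2 + x_2 + 3 ≠ 0; add k_3 = -2x_2^2 + x_2 + 3 to the basis.

The other S-polynomials (S(h_1,k_3), S(h_2,k_3)) all reduce to 0 modulo the current basis, so we have a Gröbner basis.
Inter-reduce: drop elements whose leading term is divisible by another's, tail-reduce, and make monic.
Reduced Gröbner basis: {x_1 + 2, x_2^2 + 3x_2 + 2}.

Same reduced basis, so the two generating sets span the same ideal.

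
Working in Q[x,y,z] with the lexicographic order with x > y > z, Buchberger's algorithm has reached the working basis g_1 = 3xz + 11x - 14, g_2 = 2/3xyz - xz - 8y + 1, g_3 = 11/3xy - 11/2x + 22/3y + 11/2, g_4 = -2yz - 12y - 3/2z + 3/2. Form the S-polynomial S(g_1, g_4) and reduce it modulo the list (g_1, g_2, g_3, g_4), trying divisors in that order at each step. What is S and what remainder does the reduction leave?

lcm(LM(g_1), LM(g_4)) = xyz.
S = (lcm/LT(g_1))·g_1 − (lcm/LT(g_4))·g_4 = -7/3xy - 3/4xz + 3/4x - 14/3y.
Reduce S modulo (g_1, g_2, g_3, g_4) in that order:
  leading term xy: subtract (-7/11)·g_3 from -7/3xy - 3/4xz + 3/4x - 14/3y → -3/4xz - 11/4x + 7/2
  leading term xz: subtract (-1/4)·g_1 from -3/4xz - 11/4x + 7/2 → 0
The remainder is 0, so this S-polynomial contributes no new basis element.

S(g_1, g_4) = -7/3xy - 3/4xz + 3/4x - 14/3y; remainder on division = 0.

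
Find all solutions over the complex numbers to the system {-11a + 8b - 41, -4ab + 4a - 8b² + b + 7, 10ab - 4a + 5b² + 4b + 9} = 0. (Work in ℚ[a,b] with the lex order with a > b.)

{(-3, 1)}

Compute a lex Gröbner basis by Buchberger's algorithm.
f_1 = -11a + 8b - 41, LT = a.
f_2 = -4ab + 4a - 8b² + b + 7, LT = ab.
f_3 = 10ab - 4a + 5b² + 4b + 9, LT = ab.

S(f_1,f_2): lcm = ab. S = a - 30/11b² + 175/44b + 7/4.
  reduce S modulo (f_1, f_2, f_3):
  remainder -30/11b² + 207/44b - 87/44 ≠ 0; add h_4 = -30/11b² + 207/44b - 87/44 to the basis.

S(f_1,f_3): lcm = ab. S = ⅖a - 27/22b² + 183/55b - 9/10.
  reduce S modulo (f_1, f_2, f_3, h_4):
  remainder 1321/880b - 1321/880 ≠ 0; add h_5 = 1321/880b - 1321/880 to the basis.

The other S-polynomials (S(f_2,f_3), S(f_1,h_4), S(f_2,h_4), S(f_3,h_4), S(f_1,h_5), S(f_2,h_5), S(f_3,h_5), S(h_4,h_5)) all reduce to 0 modulo the current basis, so we have a Gröbner basis.
Inter-reduce: drop elements whose leading term is divisible by another's, tail-reduce, and make monic.
Reduced Gröbner basis: {a + 3, b - 1}.

Elimination: the polynomial b - 1 lies in the elimination ideal for b, so b ∈ {1}. For each such b, the remaining basis elements (now univariate) give the rest of the solution.
  b = 1: the earlier basis element becomes a + 3 = 0, giving a = -3 — point (-3, 1).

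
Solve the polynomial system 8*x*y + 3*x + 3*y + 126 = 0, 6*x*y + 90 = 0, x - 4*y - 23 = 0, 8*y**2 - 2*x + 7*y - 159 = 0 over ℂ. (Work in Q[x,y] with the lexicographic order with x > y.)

Compute a lex Gröbner basis by Buchberger's algorithm.
f_1 = 8*x*y + 3*x + 3*y + 126, LT = x*y.
f_2 = 6*x*y + 90, LT = x*y.
f_3 = x - 4*y - 23, LT = x.
f_4 = -2*x + 8*y**2 + 7*y - 159, LT = x.

S(f_1,f_2): lcm = x*y. S = 3/8*x + 3/8*y + 3/4.
  leading term x: subtract (3/8)·f_3 from 3/8*x + 3/8*y + 3/4 → 15/8*y + 75/8
  leading term y: no divisor's leading term divides it; move 15/8*y to the remainder.
  leading term 1: no divisor's leading term divides it; move 75/8 to the remainder.
  remainder 15/8*y + 75/8 ≠ 0; add h_5 = 15/8*y + 75/8 to the basis.

The other S-polynomials (S(f_1,f_3), S(f_1,f_4), S(f_2,f_3), S(f_2,f_4), S(f_3,f_4), S(f_1,h_5), S(f_2,h_5), S(f_3,h_5), S(f_4,h_5)) all reduce to 0 modulo the current basis, so we have a Gröbner basis.
Inter-reduce: drop elements whose leading term is divisible by another's, tail-reduce, and make monic.
Reduced Gröbner basis: {x - 3, y + 5}.

Since the basis is lex-ordered, y + 5 is univariate in y. Its roots are {-5}. Back-substituting each root into the other basis elements fixes the other coordinates.
  y = -5: the earlier basis element becomes x - 3 = 0, giving x = 3 — point (3, -5).
Check: every point annihilates each of the original generators.

{(3, -5)}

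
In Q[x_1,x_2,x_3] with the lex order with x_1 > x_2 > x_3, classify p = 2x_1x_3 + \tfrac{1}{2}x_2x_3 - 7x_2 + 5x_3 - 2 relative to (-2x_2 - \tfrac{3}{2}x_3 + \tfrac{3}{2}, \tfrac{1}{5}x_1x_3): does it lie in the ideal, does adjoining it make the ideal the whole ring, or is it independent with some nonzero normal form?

2x_1x_3 + \tfrac{1}{2}x_2x_3 - 7x_2 + 5x_3 - 2 is independent of I; its normal form modulo I is -\tfrac{3}{8}x_3^{2} + \tfrac{85}{8}x_3 - \tfrac{29}{4}.

First compute the reduced Gröbner basis of I by Buchberger's algorithm.
f_1 = -2x_2 - \tfrac{3}{2}x_3 + \tfrac{3}{2}, LT = x_2.
f_2 = \tfrac{1}{5}x_1x_3, LT = x_1x_3.

The S-polynomials (S(f_1,f_2)) all reduce to 0 modulo the current basis, so we have a Gröbner basis.
Inter-reduce: drop elements whose leading term is divisible by another's, tail-reduce, and make monic.
Reduced Gröbner basis: {x_1x_3, x_2 + \tfrac{3}{4}x_3 - \tfrac{3}{4}}.
Label its elements g_1 = x_1x_3, g_2 = x_2 + \tfrac{3}{4}x_3 - \tfrac{3}{4}.

Reduce p = 2x_1x_3 + \tfrac{1}{2}x_2x_3 - 7x_2 + 5x_3 - 2 modulo G:
  leading term x_1x_3: subtract (2)·g_1 from 2x_1x_3 + \tfrac{1}{2}x_2x_3 - 7x_2 + 5x_3 - 2 → \tfrac{1}{2}x_2x_3 - 7x_2 + 5x_3 - 2
  leading term x_2x_3: subtract (\tfrac{1}{2}x_3)·g_2 from \tfrac{1}{2}x_2x_3 - 7x_2 + 5x_3 - 2 → -7x_2 - \tfrac{3}{8}x_3^{2} + \tfrac{43}{8}x_3 - 2
  leading term x_2: subtract (-7)·g_2 from -7x_2 - \tfrac{3}{8}x_3^{2} + \tfrac{43}{8}x_3 - 2 → -\tfrac{3}{8}x_3^{2} + \tfrac{85}{8}x_3 - \tfrac{29}{4}
  leading term x_3^{2}: no divisor's leading term divides it; move -\tfrac{3}{8}x_3^{2} to the remainder.
  leading term x_3: no divisor's leading term divides it; move \tfrac{85}{8}x_3 to the remainder.
  leading term 1: no divisor's leading term divides it; move -\tfrac{29}{4} to the remainder.
  normal form = -\tfrac{3}{8}x_3^{2} + \tfrac{85}{8}x_3 - \tfrac{29}{4}.
The normal form is nonzero, so p ∉ I. Since p minus its normal form lies in I, I + (p) = I + (r) where r = -\tfrac{3}{8}x_3^{2} + \tfrac{85}{8}x_3 - \tfrac{29}{4}; decide whether this ideal is the whole ring.
Run Buchberger on G together with r (pairs among the g_i already reduce to 0 since G is a Gröbner basis):
g_1 = x_1x_3, LT = x_1x_3.
g_2 = x_2 + \tfrac{3}{4}x_3 - \tfrac{3}{4}, LT = x_2.
r = -\tfrac{3}{8}x_3^{2} + \tfrac{85}{8}x_3 - \tfrac{29}{4}, LT = x_3^{2}.

S(g_1,r): lcm = x_1x_3^{2}. S = \tfrac{85}{3}x_1x_3 - \tfrac{58}{3}x_1.
  leading term x_1x_3: subtract (\tfrac{85}{3})·g_1 from \tfrac{85}{3}x_1x_3 - \tfrac{58}{3}x_1 → -\tfrac{58}{3}x_1
  leading term x_1: no divisor's leading term divides it; move -\tfrac{58}{3}x_1 to the remainder.
  remainder -\tfrac{58}{3}x_1 ≠ 0; add m_4 = -\tfrac{58}{3}x_1 to the basis.

The other S-polynomials (S(g_1,g_2), S(g_2,r), S(g_1,m_4), S(g_2,m_4), S(r,m_4)) all reduce to 0 modulo the current basis, so we have a Gröbner basis.
Inter-reduce: drop elements whose leading term is divisible by another's, tail-reduce, and make monic.
Reduced Gröbner basis: {x_1, x_2 + \tfrac{3}{4}x_3 - \tfrac{3}{4}, x_3^{2} - \tfrac{85}{3}x_3 + \tfrac{58}{3}}.
The reduced Gröbner basis of I + (p) is {x_1, x_2 + \tfrac{3}{4}x_3 - \tfrac{3}{4}, x_3^{2} - \tfrac{85}{3}x_3 + \tfrac{58}{3}} ≠ {1}, a proper ideal, so the enlarged system stays consistent: p is independent of I, with normal form -\tfrac{3}{8}x_3^{2} + \tfrac{85}{8}x_3 - \tfrac{29}{4}.

The remainder on division by a Gröbner basis is unique — it is the normal form.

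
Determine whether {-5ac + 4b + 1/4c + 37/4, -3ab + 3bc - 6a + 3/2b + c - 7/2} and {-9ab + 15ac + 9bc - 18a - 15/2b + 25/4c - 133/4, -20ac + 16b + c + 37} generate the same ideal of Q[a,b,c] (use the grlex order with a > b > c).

Equality of ideals is decidable: compute both reduced Gröbner bases (unique for the ordering) and check whether they agree.
Buchberger on the first generating set:
f_1 = -5ac + 4b + 1/4c + 37/4, LT = ac.
f_2 = -3ab + 3bc - 6a + 3/2b + c - 7/2, LT = ab.

S(f_1,f_2): lcm = abc. S = bc^2 - 2ac - 4/5b^2 + 9/20bc + 1/3c^2 - 37/20b - 7/6c.
  leading term bc^2: no divisor's leading term divides it; move bc^2 to the remainder.
  leading term ac: subtract (2/5)·f_1 from -2ac - 4/5b^2 + 9/20bc + 1/3c^2 - 37/20b - 7/6c → -4/5b^2 + 9/20bc + 1/3c^2 - 69/20b - 19/15c - 37/10
  leading term b^2: no divisor's leading term divides it; move -4/5b^2 to the remainder.
  leading term bc: no divisor's leading term divides it; move 9/20bc to the remainder.
  leading term c^2: no divisor's leading term divides it; move 1/3c^2 to the remainder.
  leading term b: no divisor's leading term divides it; move -69/20b to the remainder.
  leading term c: no divisor's leading term divides it; move -19/15c to the remainder.
  leading term 1: no divisor's leading term divides it; move -37/10 to the remainder.
  remainder bc^2 - 4/5b^2 + 9/20bc + 1/3c^2 - 69/20b - 19/15c - 37/10 ≠ 0; add g_3 = bc^2 - 4/5b^2 + 9/20bc + 1/3c^2 - 69/20b - 19/15c - 37/10 to the basis.

The other S-polynomials (S(f_1,g_3), S(f_2,g_3)) all reduce to 0 modulo the current basis, so we have a Gröbner basis.
Inter-reduce: drop elements whose leading term is divisible by another's, tail-reduce, and make monic.
Reduced Gröbner basis: {bc^2 - 4/5b^2 + 9/20bc + 1/3c^2 - 69/20b - 19/15c - 37/10, ab - bc + 2a - 1/2b - 1/3c + 7/6, ac - 4/5b - 1/20c - 37/20}.

Buchberger on the second generating set:
h_1 = -9ab + 15ac + 9bc - 18a - 15/2b + 25/4c - 133/4, LT = ab.
h_2 = -20ac + 16b + c + 37, LT = ac.

S(h_1,h_2): lcm = abc. S = -5/3ac^2 - bc^2 + 2ac + 4/5b^2 + 53/60bc - 25/36c^2 + 37/20b + 133/36c.
  leading term ac^2: subtract (1/12c)·h_2 from -5/3ac^2 - bc^2 + 2ac + 4/5b^2 + 53/60bc - 25/36c^2 + 37/20b + 133/36c → -bc^2 + 2ac + 4/5b^2 - 9/20bc - 7/9c^2 + 37/20b + 11/18c
  leading term bc^2: no divisor's leading term divides it; move -bc^2 to the remainder.
  leading term ac: subtract (-1/10)·h_2 from 2ac + 4/5b^2 - 9/20bc - 7/9c^2 + 37/20b + 11/18c → 4/5b^2 - 9/20bc - 7/9c^2 + 69/20b + 32/45c + 37/10
  leading term b^2: no divisor's leading term divides it; move 4/5b^2 to the remainder.
  leading term bc: no divisor's leading term divides it; move -9/20bc to the remainder.
  leading term c^2: no divisor's leading term divides it; move -7/9c^2 to the remainder.
  leading term b: no divisor's leading term divides it; move 69/20b to the remainder.
  leading term c: no divisor's leading term divides it; move 32/45c to the remainder.
  leading term 1: no divisor's leading term divides it; move 37/10 to the remainder.
  remainder -bc^2 + 4/5b^2 - 9/20bc - 7/9c^2 + 69/20b + 32/45c + 37/10 ≠ 0; add k_3 = -bc^2 + 4/5b^2 - 9/20bc - 7/9c^2 + 69/20b + 32/45c + 37/10 to the basis.

The other S-polynomials (S(h_1,k_3), S(h_2,k_3)) all reduce to 0 modulo the current basis, so we have a Gröbner basis.
Inter-reduce: drop elements whose leading term is divisible by another's, tail-reduce, and make monic.
Reduced Gröbner basis: {bc^2 - 4/5b^2 + 9/20bc + 7/9c^2 - 69/20b - 32/45c - 37/10, ab - bc + 2a - 1/2b - 7/9c + 11/18, ac - 4/5b - 1/20c - 37/20}.

These differ, so the ideals are not equal.

No, the ideals differ.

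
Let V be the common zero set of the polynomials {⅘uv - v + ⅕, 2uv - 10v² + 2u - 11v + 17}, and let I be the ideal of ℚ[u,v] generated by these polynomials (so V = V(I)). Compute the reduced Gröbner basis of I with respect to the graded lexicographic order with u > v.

G = {u² + 7u + 5/4v - 37/4, uv - 5/4v + ¼, v² - ⅕u + 17/20v - 33/20}

f_1 = ⅘uv - v + ⅕, LT = uv.
f_2 = 2uv - 10v² + 2u - 11v + 17, LT = uv.

S(f_1,f_2): lcm = uv. S = 5v² - u + 17/4v - 33/4.
  leading term v²: no divisor's leading term divides it; move 5v² to the remainder.
  leading term u: no divisor's leading term divides it; move -u to the remainder.
  leading term v: no divisor's leading term divides it; move 17/4v to the remainder.
  leading term 1: no divisor's leading term divides it; move -33/4 to the remainder.
  remainder 5v² - u + 17/4v - 33/4 ≠ 0; add g_3 = 5v² - u + 17/4v - 33/4 to the basis.

S(f_1,g_3): lcm = uv². S = ⅕u² - 17/20uv - 5/4v² + 33/20u + ¼v.
  leading term u²: no divisor's leading term divides it; move ⅕u² to the remainder.
  leading term uv: subtract (-17/16)·f_1 from -17/20uv - 5/4v² + 33/20u + ¼v → -5/4v² + 33/20u - 13/16v + 17/80
  leading term v²: subtract (-¼)·g_3 from -5/4v² + 33/20u - 13/16v + 17/80 → 7/5u + ¼v - 37/20
  leading term u: no divisor's leading term divides it; move 7/5u to the remainder.
  leading term v: no divisor's leading term divides it; move ¼v to the remainder.
  leading term 1: no divisor's leading term divides it; move -37/20 to the remainder.
  remainder ⅕u² + 7/5u + ¼v - 37/20 ≠ 0; add g_4 = ⅕u² + 7/5u + ¼v - 37/20 to the basis.

The other S-polynomials (S(f_2,g_3), S(f_1,g_4), S(f_2,g_4), S(g_3,g_4)) all reduce to 0 modulo the current basis, so we have a Gröbner basis.
Inter-reduce: drop elements whose leading term is divisible by another's, tail-reduce, and make monic.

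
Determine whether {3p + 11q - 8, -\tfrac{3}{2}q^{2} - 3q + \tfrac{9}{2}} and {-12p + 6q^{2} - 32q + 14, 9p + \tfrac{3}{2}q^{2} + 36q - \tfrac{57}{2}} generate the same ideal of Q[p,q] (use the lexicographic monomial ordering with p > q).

Yes, the ideals are equal.

For a fixed monomial order, each ideal has a unique reduced Gröbner basis; comparing bases decides equality.
Buchberger on the first generating set:
f_1 = 3p + 11q - 8, LT = p.
f_2 = -\tfrac{3}{2}q^{2} - 3q + \tfrac{9}{2}, LT = q^{2}.

The S-polynomials (S(f_1,f_2)) all reduce to 0 modulo the current basis, so we have a Gröbner basis.
Inter-reduce: drop elements whose leading term is divisible by another's, tail-reduce, and make monic.
Reduced Gröbner basis: {p + \tfrac{11}{3}q - \tfrac{8}{3}, q^{2} + 2q - 3}.

Buchberger on the second generating set:
h_1 = -12p + 6q^{2} - 32q + 14, LT = p.
h_2 = 9p + \tfrac{3}{2}q^{2} + 36q - \tfrac{57}{2}, LT = p.

S(h_1,h_2): lcm = p. S = -\tfrac{2}{3}q^{2} - \tfrac{4}{3}q + 2.
  leading term q^{2}: no divisor's leading term divides it; move -\tfrac{2}{3}q^{2} to the remainder.
  leading term q: no divisor's leading term divides it; move -\tfrac{4}{3}q to the remainder.
  leading term 1: no divisor's leading term divides it; move 2 to the remainder.
  remainder -\tfrac{2}{3}q^{2} - \tfrac{4}{3}q + 2 ≠ 0; add k_3 = -\tfrac{2}{3}q^{2} - \tfrac{4}{3}q + 2 to the basis.

The other S-polynomials (S(h_1,k_3), S(h_2,k_3)) all reduce to 0 modulo the current basis, so we have a Gröbner basis.
Inter-reduce: drop elements whose leading term is divisible by another's, tail-reduce, and make monic.
Reduced Gröbner basis: {p + \tfrac{11}{3}q - \tfrac{8}{3}, q^{2} + 2q - 3}.

These coincide, so the ideals are equal.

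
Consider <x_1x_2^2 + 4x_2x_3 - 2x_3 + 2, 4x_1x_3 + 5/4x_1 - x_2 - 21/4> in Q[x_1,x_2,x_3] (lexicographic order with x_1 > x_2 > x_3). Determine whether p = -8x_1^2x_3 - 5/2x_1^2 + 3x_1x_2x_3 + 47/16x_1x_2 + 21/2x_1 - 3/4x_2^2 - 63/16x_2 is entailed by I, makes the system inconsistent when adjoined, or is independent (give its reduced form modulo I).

First compute the reduced Gröbner basis of I by Buchberger's algorithm.
f_1 = x_1x_2^2 + 4x_2x_3 - 2x_3 + 2, LT = x_1x_2^2.
f_2 = 4x_1x_3 + 5/4x_1 - x_2 - 21/4, LT = x_1x_3.

S(f_1,f_2): lcm = x_1x_2^2x_3. S = -5/16x_1x_2^2 + 1/4x_2^3 + 21/16x_2^2 + 4x_2x_3^2 - 2x_3^2 + 2x_3.
  leading term x_1x_2^2: subtract (-5/16)·f_1 from -5/16x_1x_2^2 + 1/4x_2^3 + 21/16x_2^2 + 4x_2x_3^2 - 2x_3^2 + 2x_3 → 1/4x_2^3 + 21/16x_2^2 + 4x_2x_3^2 + 5/4x_2x_3 - 2x_3^2 + 11/8x_3 + 5/8
  leading term x_2^3: no divisor's leading term divides it; move 1/4x_2^3 to the remainder.
  leading term x_2^2: no divisor's leading term divides it; move 21/16x_2^2 to the remainder.
  leading term x_2x_3^2: no divisor's leading term divides it; move 4x_2x_3^2 to the remainder.
  leading term x_2x_3: no divisor's leading term divides it; move 5/4x_2x_3 to the remainder.
  leading term x_3^2: no divisor's leading term divides it; move -2x_3^2 to the remainder.
  leading term x_3: no divisor's leading term divides it; move 11/8x_3 to the remainder.
  leading term 1: no divisor's leading term divides it; move 5/8 to the remainder.
  remainder 1/4x_2^3 + 21/16x_2^2 + 4x_2x_3^2 + 5/4x_2x_3 - 2x_3^2 + 11/8x_3 + 5/8 ≠ 0; add h_3 = 1/4x_2^3 + 21/16x_2^2 + 4x_2x_3^2 + 5/4x_2x_3 - 2x_3^2 + 11/8x_3 + 5/8 to the basis.

The other S-polynomials (S(f_1,h_3), S(f_2,h_3)) all reduce to 0 modulo the current basis, so we have a Gröbner basis.
Inter-reduce: drop elements whose leading term is divisible by another's, tail-reduce, and make monic.
Reduced Gröbner basis: {x_1x_2^2 + 4x_2x_3 - 2x_3 + 2, x_1x_3 + 5/16x_1 - 1/4x_2 - 21/16, x_2^3 + 21/4x_2^2 + 16x_2x_3^2 + 5x_2x_3 - 8x_3^2 + 11/2x_3 + 5/2}.
Label its elements g_1 = x_1x_2^2 + 4x_2x_3 - 2x_3 + 2, g_2 = x_1x_3 + 5/16x_1 - 1/4x_2 - 21/16, g_3 = x_2^3 + 21/4x_2^2 + 16x_2x_3^2 + 5x_2x_3 - 8x_3^2 + 11/2x_3 + 5/2.

Reduce p = -8x_1^2x_3 - 5/2x_1^2 + 3x_1x_2x_3 + 47/16x_1x_2 + 21/2x_1 - 3/4x_2^2 - 63/16x_2 modulo G:
  leading term x_1^2x_3: subtract (-8x_1)·g_2 from -8x_1^2x_3 - 5/2x_1^2 + 3x_1x_2x_3 + 47/16x_1x_2 + 21/2x_1 - 3/4x_2^2 - 63/16x_2 → 3x_1x_2x_3 + 15/16x_1x_2 - 3/4x_2^2 - 63/16x_2
  leading term x_1x_2x_3: subtract (3x_2)·g_2 from 3x_1x_2x_3 + 15/16x_1x_2 - 3/4x_2^2 - 63/16x_2 → 0
  normal form = 0.
Since the normal form is 0, p ∈ I.

Ideal membership is decidable via reduction modulo a Gröbner basis.

-8x_1^2x_3 - 5/2x_1^2 + 3x_1x_2x_3 + 47/16x_1x_2 + 21/2x_1 - 3/4x_2^2 - 63/16x_2 lies in I (it reduces to 0).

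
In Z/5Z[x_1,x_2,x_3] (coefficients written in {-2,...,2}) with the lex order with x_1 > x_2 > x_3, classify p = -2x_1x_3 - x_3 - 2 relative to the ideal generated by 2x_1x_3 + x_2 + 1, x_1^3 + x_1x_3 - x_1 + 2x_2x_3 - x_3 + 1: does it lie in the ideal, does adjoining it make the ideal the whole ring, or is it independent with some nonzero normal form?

-2x_1x_3 - x_3 - 2 is independent of I; its normal form modulo I is x_2 - x_3 - 1.

First compute the reduced Gröbner basis of I by Buchberger's algorithm.
f_1 = 2x_1x_3 + x_2 + 1, LT = x_1x_3.
f_2 = x_1^3 + x_1x_3 - x_1 + 2x_2x_3 - x_3 + 1, LT = x_1^3.

S(f_1,f_2): lcm = x_1^3x_3. S = -2x_1^2x_2 - 2x_1^2 - x_1x_3^2 + x_1x_3 - 2x_2x_3^2 + x_3^2 - x_3.
  reduce S modulo (f_1, f_2):
  remainder -2x_1^2x_2 - 2x_1^2 - 2x_2x_3^2 - 2x_2x_3 + 2x_2 + x_3^2 + 2x_3 + 2 ≠ 0; add h_3 = -2x_1^2x_2 - 2x_1^2 - 2x_2x_3^2 - 2x_2x_3 + 2x_2 + x_3^2 + 2x_3 + 2 to the basis.

S(f_1,h_3): lcm = x_1^2x_2x_3. S = -x_1^2x_3 - 2x_1x_2^2 - 2x_1x_2 - x_2x_3^3 - x_2x_3^2 + x_2x_3 - 2x_3^3 + x_3^2 + x_3.
  reduce S modulo (f_1, f_2, h_3):
  remainder -2x_1x_2^2 + x_1x_2 - 2x_1 - x_2x_3^3 - x_2x_3^2 + x_2x_3 - 2x_3^3 + x_3^2 + x_3 ≠ 0; add h_4 = -2x_1x_2^2 + x_1x_2 - 2x_1 - x_2x_3^3 - x_2x_3^2 + x_2x_3 - 2x_3^3 + x_3^2 + x_3 to the basis.

S(f_1,h_4): lcm = x_1x_2^2x_3. S = -2x_1x_2x_3 - x_1x_3 - 2x_2^3 - 2x_2^2 + 2x_2x_3^4 + 2x_2x_3^3 - 2x_2x_3^2 - x_3^4 - 2x_3^3 - 2x_3^2.
  reduce S modulo (f_1, f_2, h_3, h_4):
  remainder -2x_2^3 - x_2^2 + 2x_2x_3^4 + 2x_2x_3^3 - 2x_2x_3^2 - x_2 - x_3^4 - 2x_3^3 - 2x_3^2 - 2 ≠ 0; add h_5 = -2x_2^3 - x_2^2 + 2x_2x_3^4 + 2x_2x_3^3 - 2x_2x_3^2 - x_2 - x_3^4 - 2x_3^3 - 2x_3^2 - 2 to the basis.

The other S-polynomials (S(f_2,h_3), S(f_2,h_4), S(h_3,h_4), S(f_1,h_5), S(f_2,h_5), S(h_3,h_5), S(h_4,h_5)) all reduce to 0 modulo the current basis, so we have a Gröbner basis.
Inter-reduce: drop elements whose leading term is divisible by another's, tail-reduce, and make monic.
Reduced Gröbner basis: {x_1^3 - x_1 + 2x_2x_3 + 2x_2 - x_3 - 2, x_1^2x_2 + x_1^2 + x_2x_3^2 + x_2x_3 - x_2 + 2x_3^2 - x_3 - 1, x_1x_2^2 + 2x_1x_2 + x_1 - 2x_2x_3^3 - 2x_2x_3^2 + 2x_2x_3 + x_3^3 + 2x_3^2 + 2x_3, x_1x_3 - 2x_2 - 2, x_2^3 - 2x_2^2 - x_2x_3^4 - x_2x_3^3 + x_2x_3^2 - 2x_2 - 2x_3^4 + x_3^3 + x_3^2 + 1}.
Label its elements g_1 = x_1^3 - x_1 + 2x_2x_3 + 2x_2 - x_3 - 2, g_2 = x_1^2x_2 + x_1^2 + x_2x_3^2 + x_2x_3 - x_2 + 2x_3^2 - x_3 - 1, g_3 = x_1x_2^2 + 2x_1x_2 + x_1 - 2x_2x_3^3 - 2x_2x_3^2 + 2x_2x_3 + x_3^3 + 2x_3^2 + 2x_3, g_4 = x_1x_3 - 2x_2 - 2, g_5 = x_2^3 - 2x_2^2 - x_2x_3^4 - x_2x_3^3 + x_2x_3^2 - 2x_2 - 2x_3^4 + x_3^3 + x_3^2 + 1.

Reduce p = -2x_1x_3 - x_3 - 2 modulo G:
  leading term x_1x_3: subtract (-2)·g_4 from -2x_1x_3 - x_3 - 2 → x_2 - x_3 - 1
  leading term x_2: no divisor's leading term divides it; move x_2 to the remainder.
  leading term x_3: no divisor's leading term divides it; move -x_3 to the remainder.
  leading term 1: no divisor's leading term divides it; move -1 to the remainder.
  normal form = x_2 - x_3 - 1.
The normal form is nonzero, so p ∉ I. Since p minus its normal form lies in I, I + (p) = I + (r) where r = x_2 - x_3 - 1; decide whether this ideal is the whole ring.
Run Buchberger on G together with r (pairs among the g_i already reduce to 0 since G is a Gröbner basis):
g_1 = x_1^3 - x_1 + 2x_2x_3 + 2x_2 - x_3 - 2, LT = x_1^3.
g_2 = x_1^2x_2 + x_1^2 + x_2x_3^2 + x_2x_3 - x_2 + 2x_3^2 - x_3 - 1, LT = x_1^2x_2.
g_3 = x_1x_2^2 + 2x_1x_2 + x_1 - 2x_2x_3^3 - 2x_2x_3^2 + 2x_2x_3 + x_3^3 + 2x_3^2 + 2x_3, LT = x_1x_2^2.
g_4 = x_1x_3 - 2x_2 - 2, LT = x_1x_3.
g_5 = x_2^3 - 2x_2^2 - x_2x_3^4 - x_2x_3^3 + x_2x_3^2 - 2x_2 - 2x_3^4 + x_3^3 + x_3^2 + 1, LT = x_2^3.
r = x_2 - x_3 - 1, LT = x_2.

S(g_2,r): lcm = x_1^2x_2. S = x_1^2x_3 + 2x_1^2 + x_2x_3^2 + x_2x_3 - x_2 + 2x_3^2 - x_3 - 1.
  reduce S modulo (g_1, g_2, g_3, g_4, g_5, r):
  remainder 2x_1^2 - x_1 + x_3^3 - x_3^2 - 2x_3 + 1 ≠ 0; add m_7 = 2x_1^2 - x_1 + x_3^3 - x_3^2 - 2x_3 + 1 to the basis.

S(g_3,r): lcm = x_1x_2^2. S = x_1x_2x_3 - 2x_1x_2 + x_1 - 2x_2x_3^3 - 2x_2x_3^2 + 2x_2x_3 + x_3^3 + 2x_3^2 + 2x_3.
  reduce S modulo (g_1, g_2, g_3, g_4, g_5, r, m_7):
  remainder -x_1 - 2x_3^4 + 2x_3^3 - x_3^2 + x_3 + 1 ≠ 0; add m_8 = -x_1 - 2x_3^4 + 2x_3^3 - x_3^2 + x_3 + 1 to the basis.

S(g_5,r): lcm = x_2^3. S = x_2^2x_3 - x_2^2 - x_2x_3^4 - x_2x_3^3 + x_2x_3^2 - 2x_2 - 2x_3^4 + x_3^3 + x_3^2 + 1.
  reduce S modulo (g_1, g_2, g_3, g_4, g_5, r, m_7, m_8):
  remainder -x_3^5 + x_3^4 + 2x_3^3 - 2x_3^2 + 2x_3 - 2 ≠ 0; add m_9 = -x_3^5 + x_3^4 + 2x_3^3 - 2x_3^2 + 2x_3 - 2 to the basis.

The other S-polynomials (S(g_1,g_2), S(g_1,g_3), S(g_1,g_4), S(g_1,g_5), S(g_1,r), S(g_2,g_3), S(g_2,g_4), S(g_2,g_5), S(g_3,g_4), S(g_3,g_5), S(g_4,g_5), S(g_4,r), S(g_1,m_7), S(g_2,m_7), S(g_3,m_7), S(g_4,m_7), S(g_5,m_7), S(r,m_7), S(g_1,m_8), S(g_2,m_8), S(g_3,m_8), S(g_4,m_8), S(g_5,m_8), S(r,m_8), S(m_7,m_8), S(g_1,m_9), S(g_2,m_9), S(g_3,m_9), S(g_4,m_9), S(g_5,m_9), S(r,m_9), S(m_7,m_9), S(m_8,m_9)) all reduce to 0 modulo the current basis, so we have a Gröbner basis.
Inter-reduce: drop elements whose leading term is divisible by another's, tail-reduce, and make monic.
Reduced Gröbner basis: {x_1 + 2x_3^4 - 2x_3^3 + x_3^2 - x_3 - 1, x_2 - x_3 - 1, x_3^5 - x_3^4 - 2x_3^3 + 2x_3^2 - 2x_3 + 2}.
The reduced Gröbner basis of I + (p) is {x_1 + 2x_3^4 - 2x_3^3 + x_3^2 - x_3 - 1, x_2 - x_3 - 1, x_3^5 - x_3^4 - 2x_3^3 + 2x_3^2 - 2x_3 + 2} ≠ {1}, a proper ideal, so the enlarged system stays consistent: p is independent of I, with normal form x_2 - x_3 - 1.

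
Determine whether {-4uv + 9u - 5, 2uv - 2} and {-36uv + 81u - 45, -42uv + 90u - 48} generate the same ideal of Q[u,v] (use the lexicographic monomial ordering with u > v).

Equality of ideals is decidable: compute both reduced Gröbner bases (unique for the ordering) and check whether they agree.
Buchberger on the first generating set:
f_1 = -4uv + 9u - 5, LT = uv.
f_2 = 2uv - 2, LT = uv.

S(f_1,f_2): lcm = uv. S = -\tfrac{9}{4}u + \tfrac{9}{4}.
  leading term u: no divisor's leading term divides it; move -\tfrac{9}{4}u to the remainder.
  leading term 1: no divisor's leading term divides it; move \tfrac{9}{4} to the remainder.
  remainder -\tfrac{9}{4}u + \tfrac{9}{4} ≠ 0; add g_3 = -\tfrac{9}{4}u + \tfrac{9}{4} to the basis.

S(f_1,g_3): lcm = uv. S = -\tfrac{9}{4}u + v + \tfrac{5}{4}.
  leading term u: subtract (1)·g_3 from -\tfrac{9}{4}u + v + \tfrac{5}{4} → v - 1
  leading term v: no divisor's leading term divides it; move v to the remainder.
  leading term 1: no divisor's leading term divides it; move -1 to the remainder.
  remainder v - 1 ≠ 0; add g_4 = v - 1 to the basis.

S(f_2,g_3): lcm = uv. S = v - 1.
  leading term v: subtract (1)·g_4 from v - 1 → 0
  remainder 0.

S(f_1,g_4): lcm = uv. S = -\tfrac{5}{4}u + \tfrac{5}{4}.
  leading term u: subtract (\tfrac{5}{9})·g_3 from -\tfrac{5}{4}u + \tfrac{5}{4} → 0
  remainder 0.

S(f_2,g_4): lcm = uv. S = u - 1.
  leading term u: subtract (-\tfrac{4}{9})·g_3 from u - 1 → 0
  remainder 0.

S(g_3,g_4): leading monomials are coprime, so the S-polynomial reduces to 0 (Buchberger's first criterion).
Every S-polynomial of the final basis reduces to 0, so we have a Gröbner basis.
Inter-reduce: drop elements whose leading term is divisible by another's, tail-reduce, and make monic.
Reduced Gröbner basis: {u - 1, v - 1}.

Buchberger on the second generating set:
h_1 = -36uv + 81u - 45, LT = uv.
h_2 = -42uv + 90u - 48, LT = uv.

S(h_1,h_2): lcm = uv. S = -\tfrac{3}{28}u + \tfrac{3}{28}.
  leading term u: no divisor's leading term divides it; move -\tfrac{3}{28}u to the remainder.
  leading term 1: no divisor's leading term divides it; move \tfrac{3}{28} to the remainder.
  remainder -\tfrac{3}{28}u + \tfrac{3}{28} ≠ 0; add k_3 = -\tfrac{3}{28}u + \tfrac{3}{28} to the basis.

S(h_1,k_3): lcm = uv. S = -\tfrac{9}{4}u + v + \tfrac{5}{4}.
  leading term u: subtract (21)·k_3 from -\tfrac{9}{4}u + v + \tfrac{5}{4} → v - 1
  leading term v: no divisor's leading term divides it; move v to the remainder.
  leading term 1: no divisor's leading term divides it; move -1 to the remainder.
  remainder v - 1 ≠ 0; add k_4 = v - 1 to the basis.

S(h_2,k_3): lcm = uv. S = -\tfrac{15}{7}u + v + \tfrac{8}{7}.
  leading term u: subtract (20)·k_3 from -\tfrac{15}{7}u + v + \tfrac{8}{7} → v - 1
  leading term v: subtract (1)·k_4 from v - 1 → 0
  remainder 0.

S(h_1,k_4): lcm = uv. S = -\tfrac{5}{4}u + \tfrac{5}{4}.
  leading term u: subtract (\tfrac{35}{3})·k_3 from -\tfrac{5}{4}u + \tfrac{5}{4} → 0
  remainder 0.

S(h_2,k_4): lcm = uv. S = -\tfrac{8}{7}u + \tfrac{8}{7}.
  leading term u: subtract (\tfrac{32}{3})·k_3 from -\tfrac{8}{7}u + \tfrac{8}{7} → 0
  remainder 0.

S(k_3,k_4): leading monomials are coprime, so the S-polynomial reduces to 0 (Buchberger's first criterion).
Every S-polynomial of the final basis reduces to 0, so we have a Gröbner basis.
Inter-reduce: drop elements whose leading term is divisible by another's, tail-reduce, and make monic.
Reduced Gröbner basis: {u - 1, v - 1}.

Same reduced basis, so the two generating sets span the same ideal.
The choice of monomial ordering does not affect the verdict — as long as both bases are computed under the same ordering, their equality decides ideal equality.

Yes, the ideals are equal.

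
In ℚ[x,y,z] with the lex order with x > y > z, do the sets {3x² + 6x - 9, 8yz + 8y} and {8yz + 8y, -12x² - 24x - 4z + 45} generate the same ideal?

Two ideals are equal iff their reduced Gröbner bases coincide (the reduced basis is unique for a fixed ordering).
Buchberger on the first generating set:
f_1 = 3x² + 6x - 9, LT = x².
f_2 = 8yz + 8y, LT = yz.

The S-polynomials (S(f_1,f_2)) all reduce to 0 modulo the current basis, so we have a Gröbner basis.
Inter-reduce: drop elements whose leading term is divisible by another's, tail-reduce, and make monic.
Reduced Gröbner basis: {x² + 2x - 3, yz + y}.

Buchberger on the second generating set:
h_1 = 8yz + 8y, LT = yz.
h_2 = -12x² - 24x - 4z + 45, LT = x².

The S-polynomials (S(h_1,h_2)) all reduce to 0 modulo the current basis, so we have a Gröbner basis.
Inter-reduce: drop elements whose leading term is divisible by another's, tail-reduce, and make monic.
Reduced Gröbner basis: {x² + 2x + ⅓z - 15/4, yz + y}.

These differ, so the ideals are not equal.

No, the ideals differ.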